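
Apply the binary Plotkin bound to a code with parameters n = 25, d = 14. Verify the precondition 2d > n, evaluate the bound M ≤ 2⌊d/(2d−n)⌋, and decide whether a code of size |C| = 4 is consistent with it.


Plotkin bound M ≤ 8; given |C| = 4 ≤ bound (satisfied).

Check applicability: 2d = 28, n = 25.
2d − n = 3 > 0, so Plotkin applies.
Compute d/(2d−n) = 14/3 ≈ 4.6667.
⌊d/(2d−n)⌋ = 4.
Plotkin bound: M ≤ 2·4 = 8.
Given |C| = 4, check: satisfied.
This |C| is below the Plotkin bound.


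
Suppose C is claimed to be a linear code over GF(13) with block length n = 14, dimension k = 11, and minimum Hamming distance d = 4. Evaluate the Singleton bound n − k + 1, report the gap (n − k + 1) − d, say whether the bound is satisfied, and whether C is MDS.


Singleton RHS = n − k + 1 = 4, slack = 0, bound satisfied, MDS.

Singleton bound: d ≤ n − k + 1.
Here n = 14, k = 11, so n − k + 1 = 4.
Given d = 4, check d ≤ 4: YES.
Slack = (n − k + 1) − d = 0.
The code is MDS (slack = 0).
Description: the claimed parameters are [14, 11, 4]_13; such a code would be MDS (meets Singleton bound).


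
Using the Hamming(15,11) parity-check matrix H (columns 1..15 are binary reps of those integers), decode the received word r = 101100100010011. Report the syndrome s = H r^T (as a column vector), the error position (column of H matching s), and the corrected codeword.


s = (1, 0, 1, 1)^T, error position = 11, corrected codeword c = 101100100000011

Compute s = H r^T mod 2 one row at a time:
  s_1 = 0 + 0 + 0 + 1 + 0 + 0 + 1 + 1 = 3 ≡ 1 (mod 2).
  s_2 = 1 + 0 + 0 + 1 + 0 + 0 + 1 + 1 = 4 ≡ 0 (mod 2).
  s_3 = 0 + 1 + 0 + 1 + 0 + 1 + 1 + 1 = 5 ≡ 1 (mod 2).
  s_4 = 1 + 1 + 0 + 1 + 0 + 1 + 0 + 1 = 5 ≡ 1 (mod 2).
s = (1, 0, 1, 1)^T — this equals column 11 of H (binary 1011), so error is at position 11.
Correct: flip bit 11 of r = 101100100010011 to get c = 101100100000011.


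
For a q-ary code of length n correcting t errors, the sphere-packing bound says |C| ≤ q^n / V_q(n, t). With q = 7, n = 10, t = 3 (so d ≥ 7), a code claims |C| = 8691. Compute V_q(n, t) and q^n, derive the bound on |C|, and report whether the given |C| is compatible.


V_q(n, t) = 27601, q^n = 282475249, Hamming bound = 10234, |C| = 8691 ≤ bound (satisfied).

Step 1: Compute V_q(n, t) = Σ_{j=0}^3 C(n, j) (q−1)^j.
  j = 0: C(10,0)·(6)^0 = 1·1 = 1.
  j = 1: C(10,1)·(6)^1 = 10·6 = 60.
  j = 2: C(10,2)·(6)^2 = 45·36 = 1620.
  j = 3: C(10,3)·(6)^3 = 120·216 = 25920.
  V_q(n, t) = 1 + 60 + 1620 + 25920 = 27601.
Step 2: q^n = 7^10 = 282475249.
Step 3: Hamming bound ⌊q^n / V_q(n,t)⌋ = ⌊282475249/27601⌋ = 10234.
Step 4: Compare |C| = 8691 to 10234: satisfied.
The claimed |C| lies below the Hamming bound.


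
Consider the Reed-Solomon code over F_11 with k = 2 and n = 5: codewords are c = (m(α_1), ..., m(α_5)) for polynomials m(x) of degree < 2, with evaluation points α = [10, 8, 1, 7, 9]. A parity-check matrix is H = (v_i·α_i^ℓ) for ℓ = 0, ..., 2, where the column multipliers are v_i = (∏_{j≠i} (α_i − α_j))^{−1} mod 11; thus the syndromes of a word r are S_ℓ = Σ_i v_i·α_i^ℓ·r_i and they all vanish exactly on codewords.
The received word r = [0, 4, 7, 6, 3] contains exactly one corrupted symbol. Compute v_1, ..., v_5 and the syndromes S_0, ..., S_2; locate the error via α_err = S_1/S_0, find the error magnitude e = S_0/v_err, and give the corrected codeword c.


S = (2, 7, 8), error at position 5, error magnitude e = 1, c = [0, 4, 7, 6, 2].

Step 1: column multipliers v_i = (∏_{j≠i}(α_i − α_j))^{−1} mod 11.
  i = 1 (α = 10): (10−8)(10−1)(10−7)(10−9) = 2·9·3·1 = 54 ≡ 10, so v_1 = 10^{−1} = 10 (mod 11).
  i = 2 (α = 8): (8−10)(8−1)(8−7)(8−9) = (−2)·7·1·(−1) = 14 ≡ 3, so v_2 = 3^{−1} = 4 (mod 11).
  i = 3 (α = 1): (1−10)(1−8)(1−7)(1−9) = (−9)·(−7)·(−6)·(−8) = 3024 ≡ 10, so v_3 = 10^{−1} = 10 (mod 11).
  i = 4 (α = 7): (7−10)(7−8)(7−1)(7−9) = (−3)·(−1)·6·(−2) = −36 ≡ 8, so v_4 = 8^{−1} = 7 (mod 11).
  i = 5 (α = 9): (9−10)(9−8)(9−1)(9−7) = (−1)·1·8·2 = −16 ≡ 6, so v_5 = 6^{−1} = 2 (mod 11).
  v = [10, 4, 10, 7, 2].
Step 2: syndromes of r = [0, 4, 7, 6, 3] (all sums mod 11).
  S_0 = Σ v_i r_i = 10·0 + 4·4 + 10·7 + 7·6 + 2·3 = 134 ≡ 2.
  S_1 = Σ v_i α_i r_i = 10·10·0 + 4·8·4 + 10·1·7 + 7·7·6 + 2·9·3 = 546 ≡ 7.
  α_i^2 mod 11 = [1, 9, 1, 5, 4].
  S_2 = Σ v_i α_i^2 r_i = 10·1·0 + 4·9·4 + 10·1·7 + 7·5·6 + 2·4·3 = 448 ≡ 8.
  S = (2, 7, 8) ≠ 0, so r is not a codeword (an error is present).
Step 3: locate the error. For a single error e at position i, S_ℓ = v_i·e·α_i^ℓ, so α_err = S_1/S_0.
  S_0^{−1} = 2^{−1} = 6 (mod 11), so α_err = 7·6 = 42 ≡ 9 = α_5. Error position i = 5.
  Consistency check: S_2/S_1 = 8·8 = 64 ≡ 9 = α_err ✓ (single-error assumption holds).
Step 4: error magnitude e = S_0/v_5 = S_0·∏_{j≠5}(α_5 − α_j) = 2·6 = 12 ≡ 1 (mod 11).
Step 5: correct position 5: c_5 = r_5 − e = 3 − 1 ≡ 2 (mod 11). Hence c = [0, 4, 7, 6, 2].
  Check: interpolating c through the α_i gives m(x) = 9 + 9·x (degree < 2) with m(α_i) = c_i for every i, so c is indeed a codeword.


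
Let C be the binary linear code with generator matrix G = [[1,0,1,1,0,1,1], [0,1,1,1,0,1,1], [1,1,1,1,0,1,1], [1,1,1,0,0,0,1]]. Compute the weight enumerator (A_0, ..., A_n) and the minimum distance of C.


Weight distribution: A_0 = 1, A_1 = 2, A_2 = 3, A_3 = 4, A_4 = 3, A_5 = 2, A_6 = 1. Minimum distance d = 1.

Enumerate all 2^4 = 16 messages m ∈ F_2^4.
For each, compute codeword c = mG in F_2^7, then tally its weight.
  m = 0000 → c = 0000000, weight = 0.
  m = 1000 → c = 1011011, weight = 5.
  m = 0100 → c = 0111011, weight = 5.
  m = 1100 → c = 1100000, weight = 2.
  m = 0010 → c = 1111011, weight = 6.
  m = 1010 → c = 0100000, weight = 1.
  m = 0110 → c = 1000000, weight = 1.
  m = 1110 → c = 0011011, weight = 4.
  m = 0001 → c = 1110001, weight = 4.
  m = 1001 → c = 0101010, weight = 3.
  m = 0101 → c = 1001010, weight = 3.
  m = 1101 → c = 0010001, weight = 2.
  m = 0011 → c = 0001010, weight = 2.
  m = 1011 → c = 1010001, weight = 3.
  m = 0111 → c = 0110001, weight = 3.
  m = 1111 → c = 1101010, weight = 4.
Tally weights:
  weight 0: 1 codewords.
  weight 1: 2 codewords.
  weight 2: 3 codewords.
  weight 3: 4 codewords.
  weight 4: 3 codewords.
  weight 5: 2 codewords.
  weight 6: 1 codewords.
Minimum distance d = smallest w > 0 with A_w > 0 = 1.
Sanity: Σ A_w = 16 = 2^4 = 16 ✓.


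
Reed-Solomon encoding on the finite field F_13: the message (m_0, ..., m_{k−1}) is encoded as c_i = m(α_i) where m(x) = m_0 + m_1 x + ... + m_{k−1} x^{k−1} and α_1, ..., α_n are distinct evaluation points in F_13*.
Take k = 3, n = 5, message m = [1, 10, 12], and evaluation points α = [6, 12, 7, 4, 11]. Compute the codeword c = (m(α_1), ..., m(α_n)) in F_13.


c = [12, 3, 9, 12, 3]

Message polynomial: m(x) = 1 + 10·x + 12·x^2 (mod 13).
For each evaluation point α_i, compute m(α_i) mod 13:
  α_1 = 6: Horner steps 12 → 4 → 12, so m(6) = 12.
  α_2 = 12: Horner steps 12 → 11 → 3, so m(12) = 3.
  α_3 = 7: Horner steps 12 → 3 → 9, so m(7) = 9.
  α_4 = 4: Horner steps 12 → 6 → 12, so m(4) = 12.
  α_5 = 11: Horner steps 12 → 12 → 3, so m(11) = 3.
Codeword c = [12, 3, 9, 12, 3] ∈ F_13^5.


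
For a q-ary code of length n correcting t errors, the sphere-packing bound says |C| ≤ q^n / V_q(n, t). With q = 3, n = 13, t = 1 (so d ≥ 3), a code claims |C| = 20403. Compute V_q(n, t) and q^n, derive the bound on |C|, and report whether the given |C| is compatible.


V_q(n, t) = 27, q^n = 1594323, Hamming bound = 59049, |C| = 20403 ≤ bound (satisfied).

Step 1: Compute V_q(n, t) = Σ_{j=0}^1 C(n, j) (q−1)^j.
  j = 0: C(13,0)·(2)^0 = 1·1 = 1.
  j = 1: C(13,1)·(2)^1 = 13·2 = 26.
  V_q(n, t) = 1 + 26 = 27.
Step 2: q^n = 3^13 = 1594323.
Step 3: Hamming bound ⌊q^n / V_q(n,t)⌋ = ⌊1594323/27⌋ = 59049.
Step 4: Compare |C| = 20403 to 59049: satisfied.
The claimed |C| lies below the Hamming bound.


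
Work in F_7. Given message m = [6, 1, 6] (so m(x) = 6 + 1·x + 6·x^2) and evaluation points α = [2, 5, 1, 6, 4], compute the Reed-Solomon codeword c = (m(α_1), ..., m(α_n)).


c = [4, 0, 6, 4, 1]

Message polynomial: m(x) = 6 + 1·x + 6·x^2 (mod 7).
For each evaluation point α_i, compute m(α_i) mod 7:
  α_1 = 2: Horner steps 6 → 6 → 4, so m(2) = 4.
  α_2 = 5: Horner steps 6 → 3 → 0, so m(5) = 0.
  α_3 = 1: Horner steps 6 → 0 → 6, so m(1) = 6.
  α_4 = 6: Horner steps 6 → 2 → 4, so m(6) = 4.
  α_5 = 4: Horner steps 6 → 4 → 1, so m(4) = 1.
Codeword c = [4, 0, 6, 4, 1] ∈ F_7^5.


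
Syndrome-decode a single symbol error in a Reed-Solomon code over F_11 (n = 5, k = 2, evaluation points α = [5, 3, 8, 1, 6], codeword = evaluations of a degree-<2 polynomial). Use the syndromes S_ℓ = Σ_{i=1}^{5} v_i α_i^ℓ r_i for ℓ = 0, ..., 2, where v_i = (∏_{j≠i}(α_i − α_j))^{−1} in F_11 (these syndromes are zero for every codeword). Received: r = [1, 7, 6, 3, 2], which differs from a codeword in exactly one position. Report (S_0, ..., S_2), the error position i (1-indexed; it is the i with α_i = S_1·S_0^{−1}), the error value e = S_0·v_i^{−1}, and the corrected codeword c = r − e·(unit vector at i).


S = (6, 8, 7), error at position 1, error magnitude e = 1, c = [0, 7, 6, 3, 2].

Step 1: column multipliers v_i = (∏_{j≠i}(α_i − α_j))^{−1} mod 11.
  i = 1 (α = 5): (5−3)(5−8)(5−1)(5−6) = 2·(−3)·4·(−1) = 24 ≡ 2, so v_1 = 2^{−1} = 6 (mod 11).
  i = 2 (α = 3): (3−5)(3−8)(3−1)(3−6) = (−2)·(−5)·2·(−3) = −60 ≡ 6, so v_2 = 6^{−1} = 2 (mod 11).
  i = 3 (α = 8): (8−5)(8−3)(8−1)(8−6) = 3·5·7·2 = 210 ≡ 1, so v_3 = 1^{−1} = 1 (mod 11).
  i = 4 (α = 1): (1−5)(1−3)(1−8)(1−6) = (−4)·(−2)·(−7)·(−5) = 280 ≡ 5, so v_4 = 5^{−1} = 9 (mod 11).
  i = 5 (α = 6): (6−5)(6−3)(6−8)(6−1) = 1·3·(−2)·5 = −30 ≡ 3, so v_5 = 3^{−1} = 4 (mod 11).
  v = [6, 2, 1, 9, 4].
Step 2: syndromes of r = [1, 7, 6, 3, 2] (all sums mod 11).
  S_0 = Σ v_i r_i = 6·1 + 2·7 + 1·6 + 9·3 + 4·2 = 61 ≡ 6.
  S_1 = Σ v_i α_i r_i = 6·5·1 + 2·3·7 + 1·8·6 + 9·1·3 + 4·6·2 = 195 ≡ 8.
  α_i^2 mod 11 = [3, 9, 9, 1, 3].
  S_2 = Σ v_i α_i^2 r_i = 6·3·1 + 2·9·7 + 1·9·6 + 9·1·3 + 4·3·2 = 249 ≡ 7.
  S = (6, 8, 7) ≠ 0, so r is not a codeword (an error is present).
Step 3: locate the error. For a single error e at position i, S_ℓ = v_i·e·α_i^ℓ, so α_err = S_1/S_0.
  S_0^{−1} = 6^{−1} = 2 (mod 11), so α_err = 8·2 = 16 ≡ 5 = α_1. Error position i = 1.
  Consistency check: S_2/S_1 = 7·7 = 49 ≡ 5 = α_err ✓ (single-error assumption holds).
Step 4: error magnitude e = S_0/v_1 = S_0·∏_{j≠1}(α_1 − α_j) = 6·2 = 12 ≡ 1 (mod 11).
Step 5: correct position 1: c_1 = r_1 − e = 1 − 1 ≡ 0 (mod 11). Hence c = [0, 7, 6, 3, 2].
  Check: interpolating c through the α_i gives m(x) = 1 + 2·x (degree < 2) with m(α_i) = c_i for every i, so c is indeed a codeword.


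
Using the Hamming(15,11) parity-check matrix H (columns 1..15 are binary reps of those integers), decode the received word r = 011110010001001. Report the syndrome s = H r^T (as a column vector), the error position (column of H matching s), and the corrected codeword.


s = (1, 0, 1, 1)^T, error position = 11, corrected codeword c = 011110010011001

Compute s = H r^T mod 2 one row at a time:
  s_1 = 1 + 0 + 0 + 0 + 1 + 0 + 0 + 1 = 3 ≡ 1 (mod 2).
  s_2 = 1 + 1 + 0 + 0 + 1 + 0 + 0 + 1 = 4 ≡ 0 (mod 2).
  s_3 = 1 + 1 + 0 + 0 + 0 + 0 + 0 + 1 = 3 ≡ 1 (mod 2).
  s_4 = 0 + 1 + 1 + 0 + 0 + 0 + 0 + 1 = 3 ≡ 1 (mod 2).
s = (1, 0, 1, 1)^T — this equals column 11 of H (binary 1011), so error is at position 11.
Correct: flip bit 11 of r = 011110010001001 to get c = 011110010011001.


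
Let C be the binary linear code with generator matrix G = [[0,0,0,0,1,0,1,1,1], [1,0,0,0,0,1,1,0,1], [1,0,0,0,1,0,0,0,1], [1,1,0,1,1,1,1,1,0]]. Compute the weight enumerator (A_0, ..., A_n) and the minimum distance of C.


Weight distribution: A_0 = 1, A_3 = 5, A_4 = 5, A_5 = 2, A_6 = 2, A_7 = 1. Minimum distance d = 3.

Enumerate all 2^4 = 16 messages m ∈ F_2^4.
For each, compute codeword c = mG in F_2^9, then tally its weight.
  m = 0000 → c = 000000000, weight = 0.
  m = 1000 → c = 000010111, weight = 4.
  m = 0100 → c = 100001101, weight = 4.
  m = 1100 → c = 100011010, weight = 4.
  m = 0010 → c = 100010001, weight = 3.
  m = 1010 → c = 100000110, weight = 3.
  m = 0110 → c = 000011100, weight = 3.
  m = 1110 → c = 000001011, weight = 3.
  m = 0001 → c = 110111110, weight = 7.
  m = 1001 → c = 110101001, weight = 5.
  m = 0101 → c = 010110011, weight = 5.
  m = 1101 → c = 010100100, weight = 3.
  m = 0011 → c = 010101111, weight = 6.
  m = 1011 → c = 010111000, weight = 4.
  m = 0111 → c = 110100010, weight = 4.
  m = 1111 → c = 110110101, weight = 6.
Tally weights:
  weight 0: 1 codewords.
  weight 3: 5 codewords.
  weight 4: 5 codewords.
  weight 5: 2 codewords.
  weight 6: 2 codewords.
  weight 7: 1 codewords.
Minimum distance d = smallest w > 0 with A_w > 0 = 3.
Sanity: Σ A_w = 16 = 2^4 = 16 ✓.


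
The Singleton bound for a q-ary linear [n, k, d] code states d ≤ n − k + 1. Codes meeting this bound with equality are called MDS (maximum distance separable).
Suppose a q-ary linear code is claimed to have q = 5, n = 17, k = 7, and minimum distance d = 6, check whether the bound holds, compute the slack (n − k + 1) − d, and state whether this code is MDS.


Singleton RHS = n − k + 1 = 11, slack = 5, bound satisfied, not MDS.

Singleton bound: d ≤ n − k + 1.
Here n = 17, k = 7, so n − k + 1 = 11.
Given d = 6, check d ≤ 11: YES.
Slack = (n − k + 1) − d = 5.
The code is NOT MDS (slack = 5 > 0).
Description: the claimed parameters are [17, 7, 6]_5; such a code would be non-MDS.


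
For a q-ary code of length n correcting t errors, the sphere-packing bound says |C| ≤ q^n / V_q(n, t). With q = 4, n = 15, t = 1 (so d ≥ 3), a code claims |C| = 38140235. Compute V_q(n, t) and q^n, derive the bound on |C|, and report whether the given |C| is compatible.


V_q(n, t) = 46, q^n = 1073741824, Hamming bound = 23342213, |C| = 38140235 > bound (violated).

Step 1: Compute V_q(n, t) = Σ_{j=0}^1 C(n, j) (q−1)^j.
  j = 0: C(15,0)·(3)^0 = 1·1 = 1.
  j = 1: C(15,1)·(3)^1 = 15·3 = 45.
  V_q(n, t) = 1 + 45 = 46.
Step 2: q^n = 4^15 = 1073741824.
Step 3: Hamming bound ⌊q^n / V_q(n,t)⌋ = ⌊1073741824/46⌋ = 23342213.
Step 4: Compare |C| = 38140235 to 23342213: violated.
The claimed |C| lies above the Hamming bound, so no 4-ary code of length 15 with d ≥ 3 can have 38140235 codewords.


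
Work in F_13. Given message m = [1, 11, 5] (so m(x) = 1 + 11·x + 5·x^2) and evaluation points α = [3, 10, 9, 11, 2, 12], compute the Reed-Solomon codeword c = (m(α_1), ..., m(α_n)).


c = [1, 0, 11, 12, 4, 8]

Message polynomial: m(x) = 1 + 11·x + 5·x^2 (mod 13).
For each evaluation point α_i, compute m(α_i) mod 13:
  α_1 = 3: Horner steps 5 → 0 → 1, so m(3) = 1.
  α_2 = 10: Horner steps 5 → 9 → 0, so m(10) = 0.
  α_3 = 9: Horner steps 5 → 4 → 11, so m(9) = 11.
  α_4 = 11: Horner steps 5 → 1 → 12, so m(11) = 12.
  α_5 = 2: Horner steps 5 → 8 → 4, so m(2) = 4.
  α_6 = 12: Horner steps 5 → 6 → 8, so m(12) = 8.
Codeword c = [1, 0, 11, 12, 4, 8] ∈ F_13^6.


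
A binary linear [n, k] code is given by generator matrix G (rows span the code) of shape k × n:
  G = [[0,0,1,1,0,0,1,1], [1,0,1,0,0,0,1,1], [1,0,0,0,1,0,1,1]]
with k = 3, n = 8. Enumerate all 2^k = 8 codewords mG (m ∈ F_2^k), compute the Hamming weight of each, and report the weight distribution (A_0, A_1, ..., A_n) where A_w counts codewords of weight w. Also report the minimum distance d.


Weight distribution: A_0 = 1, A_2 = 2, A_4 = 5. Minimum distance d = 2.

Enumerate all 2^3 = 8 messages m ∈ F_2^3.
For each, compute codeword c = mG in F_2^8, then tally its weight.
  m = 000 → c = 00000000, weight = 0.
  m = 100 → c = 00110011, weight = 4.
  m = 010 → c = 10100011, weight = 4.
  m = 110 → c = 10010000, weight = 2.
  m = 001 → c = 10001011, weight = 4.
  m = 101 → c = 10111000, weight = 4.
  m = 011 → c = 00101000, weight = 2.
  m = 111 → c = 00011011, weight = 4.
Tally weights:
  weight 0: 1 codewords.
  weight 2: 2 codewords.
  weight 4: 5 codewords.
Minimum distance d = smallest w > 0 with A_w > 0 = 2.
Sanity: Σ A_w = 8 = 2^3 = 8 ✓.


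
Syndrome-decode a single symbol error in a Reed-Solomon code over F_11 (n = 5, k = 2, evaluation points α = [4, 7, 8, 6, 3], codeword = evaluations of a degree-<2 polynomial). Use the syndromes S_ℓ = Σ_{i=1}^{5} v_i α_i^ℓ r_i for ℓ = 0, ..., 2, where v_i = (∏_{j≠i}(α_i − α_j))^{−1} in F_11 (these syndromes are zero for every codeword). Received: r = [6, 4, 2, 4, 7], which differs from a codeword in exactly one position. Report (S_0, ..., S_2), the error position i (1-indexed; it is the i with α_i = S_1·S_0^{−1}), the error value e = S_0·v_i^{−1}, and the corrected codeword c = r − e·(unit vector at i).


S = (10, 4, 6), error at position 2, error magnitude e = 1, c = [6, 3, 2, 4, 7].

Step 1: column multipliers v_i = (∏_{j≠i}(α_i − α_j))^{−1} mod 11.
  i = 1 (α = 4): (4−7)(4−8)(4−6)(4−3) = (−3)·(−4)·(−2)·1 = −24 ≡ 9, so v_1 = 9^{−1} = 5 (mod 11).
  i = 2 (α = 7): (7−4)(7−8)(7−6)(7−3) = 3·(−1)·1·4 = −12 ≡ 10, so v_2 = 10^{−1} = 10 (mod 11).
  i = 3 (α = 8): (8−4)(8−7)(8−6)(8−3) = 4·1·2·5 = 40 ≡ 7, so v_3 = 7^{−1} = 8 (mod 11).
  i = 4 (α = 6): (6−4)(6−7)(6−8)(6−3) = 2·(−1)·(−2)·3 = 12 ≡ 1, so v_4 = 1^{−1} = 1 (mod 11).
  i = 5 (α = 3): (3−4)(3−7)(3−8)(3−6) = (−1)·(−4)·(−5)·(−3) = 60 ≡ 5, so v_5 = 5^{−1} = 9 (mod 11).
  v = [5, 10, 8, 1, 9].
Step 2: syndromes of r = [6, 4, 2, 4, 7] (all sums mod 11).
  S_0 = Σ v_i r_i = 5·6 + 10·4 + 8·2 + 1·4 + 9·7 = 153 ≡ 10.
  S_1 = Σ v_i α_i r_i = 5·4·6 + 10·7·4 + 8·8·2 + 1·6·4 + 9·3·7 = 741 ≡ 4.
  α_i^2 mod 11 = [5, 5, 9, 3, 9].
  S_2 = Σ v_i α_i^2 r_i = 5·5·6 + 10·5·4 + 8·9·2 + 1·3·4 + 9·9·7 = 1073 ≡ 6.
  S = (10, 4, 6) ≠ 0, so r is not a codeword (an error is present).
Step 3: locate the error. For a single error e at position i, S_ℓ = v_i·e·α_i^ℓ, so α_err = S_1/S_0.
  S_0^{−1} = 10^{−1} = 10 (mod 11), so α_err = 4·10 = 40 ≡ 7 = α_2. Error position i = 2.
  Consistency check: S_2/S_1 = 6·3 = 18 ≡ 7 = α_err ✓ (single-error assumption holds).
Step 4: error magnitude e = S_0/v_2 = S_0·∏_{j≠2}(α_2 − α_j) = 10·10 = 100 ≡ 1 (mod 11).
Step 5: correct position 2: c_2 = r_2 − e = 4 − 1 ≡ 3 (mod 11). Hence c = [6, 3, 2, 4, 7].
  Check: interpolating c through the α_i gives m(x) = 10 + 10·x (degree < 2) with m(α_i) = c_i for every i, so c is indeed a codeword.


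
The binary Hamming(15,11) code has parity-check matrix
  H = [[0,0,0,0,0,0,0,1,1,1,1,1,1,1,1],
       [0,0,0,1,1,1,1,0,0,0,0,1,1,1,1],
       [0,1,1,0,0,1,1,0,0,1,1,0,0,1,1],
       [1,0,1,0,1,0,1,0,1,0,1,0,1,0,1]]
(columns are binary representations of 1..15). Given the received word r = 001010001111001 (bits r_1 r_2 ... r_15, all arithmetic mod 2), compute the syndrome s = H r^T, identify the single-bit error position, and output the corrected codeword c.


s = (1, 1, 0, 1)^T, error position = 13, corrected codeword c = 001010001111101

Compute s = H r^T mod 2 one row at a time:
  s_1 = 0 + 1 + 1 + 1 + 1 + 0 + 0 + 1 = 5 ≡ 1 (mod 2).
  s_2 = 0 + 1 + 0 + 0 + 1 + 0 + 0 + 1 = 3 ≡ 1 (mod 2).
  s_3 = 0 + 1 + 0 + 0 + 1 + 1 + 0 + 1 = 4 ≡ 0 (mod 2).
  s_4 = 0 + 1 + 1 + 0 + 1 + 1 + 0 + 1 = 5 ≡ 1 (mod 2).
s = (1, 1, 0, 1)^T — this equals column 13 of H (binary 1101), so error is at position 13.
Correct: flip bit 13 of r = 001010001111001 to get c = 001010001111101.


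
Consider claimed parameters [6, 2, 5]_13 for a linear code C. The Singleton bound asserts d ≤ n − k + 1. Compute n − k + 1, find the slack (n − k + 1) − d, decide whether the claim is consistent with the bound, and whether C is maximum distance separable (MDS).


Singleton RHS = n − k + 1 = 5, slack = 0, bound satisfied, MDS.

Singleton bound: d ≤ n − k + 1.
Here n = 6, k = 2, so n − k + 1 = 5.
Given d = 5, check d ≤ 5: YES.
Slack = (n − k + 1) − d = 0.
The code is MDS (slack = 0).
Description: the claimed parameters are [6, 2, 5]_13; such a code would be MDS (meets Singleton bound).


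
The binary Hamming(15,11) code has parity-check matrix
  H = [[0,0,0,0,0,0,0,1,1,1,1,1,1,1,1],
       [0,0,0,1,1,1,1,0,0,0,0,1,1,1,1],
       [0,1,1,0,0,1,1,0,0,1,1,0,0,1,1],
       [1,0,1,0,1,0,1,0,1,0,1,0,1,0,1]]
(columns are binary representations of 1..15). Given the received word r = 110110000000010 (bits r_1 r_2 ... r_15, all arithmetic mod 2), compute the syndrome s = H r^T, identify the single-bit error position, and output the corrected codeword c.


s = (1, 1, 0, 0)^T, error position = 12, corrected codeword c = 110110000001010

Compute s = H r^T mod 2 one row at a time:
  s_1 = 0 + 0 + 0 + 0 + 0 + 0 + 1 + 0 = 1 ≡ 1 (mod 2).
  s_2 = 1 + 1 + 0 + 0 + 0 + 0 + 1 + 0 = 3 ≡ 1 (mod 2).
  s_3 = 1 + 0 + 0 + 0 + 0 + 0 + 1 + 0 = 2 ≡ 0 (mod 2).
  s_4 = 1 + 0 + 1 + 0 + 0 + 0 + 0 + 0 = 2 ≡ 0 (mod 2).
s = (1, 1, 0, 0)^T — this equals column 12 of H (binary 1100), so error is at position 12.
Correct: flip bit 12 of r = 110110000000010 to get c = 110110000001010.


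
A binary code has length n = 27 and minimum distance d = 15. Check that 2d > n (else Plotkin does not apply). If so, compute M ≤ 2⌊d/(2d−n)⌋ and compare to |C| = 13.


Plotkin bound M ≤ 10; given |C| = 13 > bound (violated).

Check applicability: 2d = 30, n = 27.
2d − n = 3 > 0, so Plotkin applies.
Compute d/(2d−n) = 15/3 ≈ 5.0000.
⌊d/(2d−n)⌋ = 5.
Plotkin bound: M ≤ 2·5 = 10.
Given |C| = 13, check: VIOLATED.
This |C| is above the Plotkin bound, so no binary code with n = 27, d = 15 and 13 codewords exists.


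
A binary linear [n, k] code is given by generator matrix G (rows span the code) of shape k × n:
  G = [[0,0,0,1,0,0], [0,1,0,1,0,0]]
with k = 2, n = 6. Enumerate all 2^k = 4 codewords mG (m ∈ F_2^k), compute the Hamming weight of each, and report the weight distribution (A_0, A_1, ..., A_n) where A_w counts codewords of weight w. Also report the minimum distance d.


Weight distribution: A_0 = 1, A_1 = 2, A_2 = 1. Minimum distance d = 1.

Enumerate all 2^2 = 4 messages m ∈ F_2^2.
For each, compute codeword c = mG in F_2^6, then tally its weight.
  m = 00 → c = 000000, weight = 0.
  m = 10 → c = 000100, weight = 1.
  m = 01 → c = 010100, weight = 2.
  m = 11 → c = 010000, weight = 1.
Tally weights:
  weight 0: 1 codewords.
  weight 1: 2 codewords.
  weight 2: 1 codewords.
Minimum distance d = smallest w > 0 with A_w > 0 = 1.
Sanity: Σ A_w = 4 = 2^2 = 4 ✓.


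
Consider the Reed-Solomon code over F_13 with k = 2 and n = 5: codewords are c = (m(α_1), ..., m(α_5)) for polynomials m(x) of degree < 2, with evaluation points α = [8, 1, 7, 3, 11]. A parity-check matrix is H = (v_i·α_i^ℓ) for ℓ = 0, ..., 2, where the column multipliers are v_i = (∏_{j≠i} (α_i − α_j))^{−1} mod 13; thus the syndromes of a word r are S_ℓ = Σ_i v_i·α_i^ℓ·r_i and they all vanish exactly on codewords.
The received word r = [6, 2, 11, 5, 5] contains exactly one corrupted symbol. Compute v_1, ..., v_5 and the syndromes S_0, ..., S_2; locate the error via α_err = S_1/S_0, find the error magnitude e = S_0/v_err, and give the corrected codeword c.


S = (6, 1, 11), error at position 5, error magnitude e = 1, c = [6, 2, 11, 5, 4].

Step 1: column multipliers v_i = (∏_{j≠i}(α_i − α_j))^{−1} mod 13.
  i = 1 (α = 8): (8−1)(8−7)(8−3)(8−11) = 7·1·5·(−3) = −105 ≡ 12, so v_1 = 12^{−1} = 12 (mod 13).
  i = 2 (α = 1): (1−8)(1−7)(1−3)(1−11) = (−7)·(−6)·(−2)·(−10) = 840 ≡ 8, so v_2 = 8^{−1} = 5 (mod 13).
  i = 3 (α = 7): (7−8)(7−1)(7−3)(7−11) = (−1)·6·4·(−4) = 96 ≡ 5, so v_3 = 5^{−1} = 8 (mod 13).
  i = 4 (α = 3): (3−8)(3−1)(3−7)(3−11) = (−5)·2·(−4)·(−8) = −320 ≡ 5, so v_4 = 5^{−1} = 8 (mod 13).
  i = 5 (α = 11): (11−8)(11−1)(11−7)(11−3) = 3·10·4·8 = 960 ≡ 11, so v_5 = 11^{−1} = 6 (mod 13).
  v = [12, 5, 8, 8, 6].
Step 2: syndromes of r = [6, 2, 11, 5, 5] (all sums mod 13).
  S_0 = Σ v_i r_i = 12·6 + 5·2 + 8·11 + 8·5 + 6·5 = 240 ≡ 6.
  S_1 = Σ v_i α_i r_i = 12·8·6 + 5·1·2 + 8·7·11 + 8·3·5 + 6·11·5 = 1652 ≡ 1.
  α_i^2 mod 13 = [12, 1, 10, 9, 4].
  S_2 = Σ v_i α_i^2 r_i = 12·12·6 + 5·1·2 + 8·10·11 + 8·9·5 + 6·4·5 = 2234 ≡ 11.
  S = (6, 1, 11) ≠ 0, so r is not a codeword (an error is present).
Step 3: locate the error. For a single error e at position i, S_ℓ = v_i·e·α_i^ℓ, so α_err = S_1/S_0.
  S_0^{−1} = 6^{−1} = 11 (mod 13), so α_err = 1·11 = 11 ≡ 11 = α_5. Error position i = 5.
  Consistency check: S_2/S_1 = 11·1 = 11 ≡ 11 = α_err ✓ (single-error assumption holds).
Step 4: error magnitude e = S_0/v_5 = S_0·∏_{j≠5}(α_5 − α_j) = 6·11 = 66 ≡ 1 (mod 13).
Step 5: correct position 5: c_5 = r_5 − e = 5 − 1 ≡ 4 (mod 13). Hence c = [6, 2, 11, 5, 4].
  Check: interpolating c through the α_i gives m(x) = 7 + 8·x (degree < 2) with m(α_i) = c_i for every i, so c is indeed a codeword.


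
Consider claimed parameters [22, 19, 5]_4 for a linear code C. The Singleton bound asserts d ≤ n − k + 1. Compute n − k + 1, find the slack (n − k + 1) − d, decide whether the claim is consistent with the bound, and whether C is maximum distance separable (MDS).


Singleton RHS = n − k + 1 = 4, slack = -1, bound violated (no such code; not MDS).

Singleton bound: d ≤ n − k + 1.
Here n = 22, k = 19, so n − k + 1 = 4.
Given d = 5, check d ≤ 4: NO.
Slack = (n − k + 1) − d = -1.
The slack is negative: d = 5 exceeds n − k + 1 = 4 by 1, so the Singleton bound is violated and no linear [22, 19, 5]_4 code can exist. In particular it is not MDS (MDS requires d = n − k + 1 exactly).
Description: the claimed parameters are [22, 19, 5]_4; such a code would be impossible (violates the Singleton bound).


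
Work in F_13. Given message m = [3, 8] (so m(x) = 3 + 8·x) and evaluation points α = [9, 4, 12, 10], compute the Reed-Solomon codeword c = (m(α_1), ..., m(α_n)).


c = [10, 9, 8, 5]

Message polynomial: m(x) = 3 + 8·x (mod 13).
For each evaluation point α_i, compute m(α_i) mod 13:
  α_1 = 9: Horner steps 8 → 10, so m(9) = 10.
  α_2 = 4: Horner steps 8 → 9, so m(4) = 9.
  α_3 = 12: Horner steps 8 → 8, so m(12) = 8.
  α_4 = 10: Horner steps 8 → 5, so m(10) = 5.
Codeword c = [10, 9, 8, 5] ∈ F_13^4.


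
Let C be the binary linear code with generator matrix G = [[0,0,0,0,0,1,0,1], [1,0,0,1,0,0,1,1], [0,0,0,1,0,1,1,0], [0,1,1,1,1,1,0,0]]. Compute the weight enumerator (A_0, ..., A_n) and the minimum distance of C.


Weight distribution: A_0 = 1, A_1 = 1, A_2 = 1, A_3 = 3, A_4 = 3, A_5 = 3, A_6 = 3, A_7 = 1. Minimum distance d = 1.

Enumerate all 2^4 = 16 messages m ∈ F_2^4.
For each, compute codeword c = mG in F_2^8, then tally its weight.
  m = 0000 → c = 00000000, weight = 0.
  m = 1000 → c = 00000101, weight = 2.
  m = 0100 → c = 10010011, weight = 4.
  m = 1100 → c = 10010110, weight = 4.
  m = 0010 → c = 00010110, weight = 3.
  m = 1010 → c = 00010011, weight = 3.
  m = 0110 → c = 10000101, weight = 3.
  m = 1110 → c = 10000000, weight = 1.
  m = 0001 → c = 01111100, weight = 5.
  m = 1001 → c = 01111001, weight = 5.
  m = 0101 → c = 11101111, weight = 7.
  m = 1101 → c = 11101010, weight = 5.
  m = 0011 → c = 01101010, weight = 4.
  m = 1011 → c = 01101111, weight = 6.
  m = 0111 → c = 11111001, weight = 6.
  m = 1111 → c = 11111100, weight = 6.
Tally weights:
  weight 0: 1 codewords.
  weight 1: 1 codewords.
  weight 2: 1 codewords.
  weight 3: 3 codewords.
  weight 4: 3 codewords.
  weight 5: 3 codewords.
  weight 6: 3 codewords.
  weight 7: 1 codewords.
Minimum distance d = smallest w > 0 with A_w > 0 = 1.
Sanity: Σ A_w = 16 = 2^4 = 16 ✓.


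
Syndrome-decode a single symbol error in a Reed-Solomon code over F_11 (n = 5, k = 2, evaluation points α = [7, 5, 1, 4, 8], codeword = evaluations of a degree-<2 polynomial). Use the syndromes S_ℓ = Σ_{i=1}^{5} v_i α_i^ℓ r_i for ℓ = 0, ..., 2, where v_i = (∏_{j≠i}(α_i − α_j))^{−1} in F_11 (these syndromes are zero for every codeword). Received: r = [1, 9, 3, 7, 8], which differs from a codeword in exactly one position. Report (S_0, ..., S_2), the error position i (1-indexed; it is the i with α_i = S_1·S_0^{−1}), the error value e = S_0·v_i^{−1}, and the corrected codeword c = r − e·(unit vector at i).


S = (2, 8, 10), error at position 4, error magnitude e = 5, c = [1, 9, 3, 2, 8].

Step 1: column multipliers v_i = (∏_{j≠i}(α_i − α_j))^{−1} mod 11.
  i = 1 (α = 7): (7−5)(7−1)(7−4)(7−8) = 2·6·3·(−1) = −36 ≡ 8, so v_1 = 8^{−1} = 7 (mod 11).
  i = 2 (α = 5): (5−7)(5−1)(5−4)(5−8) = (−2)·4·1·(−3) = 24 ≡ 2, so v_2 = 2^{−1} = 6 (mod 11).
  i = 3 (α = 1): (1−7)(1−5)(1−4)(1−8) = (−6)·(−4)·(−3)·(−7) = 504 ≡ 9, so v_3 = 9^{−1} = 5 (mod 11).
  i = 4 (α = 4): (4−7)(4−5)(4−1)(4−8) = (−3)·(−1)·3·(−4) = −36 ≡ 8, so v_4 = 8^{−1} = 7 (mod 11).
  i = 5 (α = 8): (8−7)(8−5)(8−1)(8−4) = 1·3·7·4 = 84 ≡ 7, so v_5 = 7^{−1} = 8 (mod 11).
  v = [7, 6, 5, 7, 8].
Step 2: syndromes of r = [1, 9, 3, 7, 8] (all sums mod 11).
  S_0 = Σ v_i r_i = 7·1 + 6·9 + 5·3 + 7·7 + 8·8 = 189 ≡ 2.
  S_1 = Σ v_i α_i r_i = 7·7·1 + 6·5·9 + 5·1·3 + 7·4·7 + 8·8·8 = 1042 ≡ 8.
  α_i^2 mod 11 = [5, 3, 1, 5, 9].
  S_2 = Σ v_i α_i^2 r_i = 7·5·1 + 6·3·9 + 5·1·3 + 7·5·7 + 8·9·8 = 1033 ≡ 10.
  S = (2, 8, 10) ≠ 0, so r is not a codeword (an error is present).
Step 3: locate the error. For a single error e at position i, S_ℓ = v_i·e·α_i^ℓ, so α_err = S_1/S_0.
  S_0^{−1} = 2^{−1} = 6 (mod 11), so α_err = 8·6 = 48 ≡ 4 = α_4. Error position i = 4.
  Consistency check: S_2/S_1 = 10·7 = 70 ≡ 4 = α_err ✓ (single-error assumption holds).
Step 4: error magnitude e = S_0/v_4 = S_0·∏_{j≠4}(α_4 − α_j) = 2·8 = 16 ≡ 5 (mod 11).
Step 5: correct position 4: c_4 = r_4 − e = 7 − 5 ≡ 2 (mod 11). Hence c = [1, 9, 3, 2, 8].
  Check: interpolating c through the α_i gives m(x) = 7 + 7·x (degree < 2) with m(α_i) = c_i for every i, so c is indeed a codeword.


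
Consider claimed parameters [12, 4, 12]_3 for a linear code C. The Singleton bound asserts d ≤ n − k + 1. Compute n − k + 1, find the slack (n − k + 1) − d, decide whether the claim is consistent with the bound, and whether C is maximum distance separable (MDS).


Singleton RHS = n − k + 1 = 9, slack = -3, bound violated (no such code; not MDS).

Singleton bound: d ≤ n − k + 1.
Here n = 12, k = 4, so n − k + 1 = 9.
Given d = 12, check d ≤ 9: NO.
Slack = (n − k + 1) − d = -3.
The slack is negative: d = 12 exceeds n − k + 1 = 9 by 3, so the Singleton bound is violated and no linear [12, 4, 12]_3 code can exist. In particular it is not MDS (MDS requires d = n − k + 1 exactly).
Description: the claimed parameters are [12, 4, 12]_3; such a code would be impossible (violates the Singleton bound).


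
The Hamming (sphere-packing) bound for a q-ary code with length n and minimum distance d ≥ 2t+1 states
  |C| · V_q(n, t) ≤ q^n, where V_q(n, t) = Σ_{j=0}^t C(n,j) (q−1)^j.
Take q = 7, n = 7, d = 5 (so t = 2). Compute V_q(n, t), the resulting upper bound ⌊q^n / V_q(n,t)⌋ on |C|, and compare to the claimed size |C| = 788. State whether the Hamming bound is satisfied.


V_q(n, t) = 799, q^n = 823543, Hamming bound = 1030, |C| = 788 ≤ bound (satisfied).

Step 1: Compute V_q(n, t) = Σ_{j=0}^2 C(n, j) (q−1)^j.
  j = 0: C(7,0)·(6)^0 = 1·1 = 1.
  j = 1: C(7,1)·(6)^1 = 7·6 = 42.
  j = 2: C(7,2)·(6)^2 = 21·36 = 756.
  V_q(n, t) = 1 + 42 + 756 = 799.
Step 2: q^n = 7^7 = 823543.
Step 3: Hamming bound ⌊q^n / V_q(n,t)⌋ = ⌊823543/799⌋ = 1030.
Step 4: Compare |C| = 788 to 1030: satisfied.
The claimed |C| lies below the Hamming bound.


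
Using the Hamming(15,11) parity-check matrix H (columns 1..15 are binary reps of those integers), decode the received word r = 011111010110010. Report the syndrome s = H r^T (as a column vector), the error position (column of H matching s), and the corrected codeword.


s = (0, 0, 0, 1)^T, error position = 1, corrected codeword c = 111111010110010

Compute s = H r^T mod 2 one row at a time:
  s_1 = 1 + 0 + 1 + 1 + 0 + 0 + 1 + 0 = 4 ≡ 0 (mod 2).
  s_2 = 1 + 1 + 1 + 0 + 0 + 0 + 1 + 0 = 4 ≡ 0 (mod 2).
  s_3 = 1 + 1 + 1 + 0 + 1 + 1 + 1 + 0 = 6 ≡ 0 (mod 2).
  s_4 = 0 + 1 + 1 + 0 + 0 + 1 + 0 + 0 = 3 ≡ 1 (mod 2).
s = (0, 0, 0, 1)^T — this equals column 1 of H (binary 0001), so error is at position 1.
Correct: flip bit 1 of r = 011111010110010 to get c = 111111010110010.


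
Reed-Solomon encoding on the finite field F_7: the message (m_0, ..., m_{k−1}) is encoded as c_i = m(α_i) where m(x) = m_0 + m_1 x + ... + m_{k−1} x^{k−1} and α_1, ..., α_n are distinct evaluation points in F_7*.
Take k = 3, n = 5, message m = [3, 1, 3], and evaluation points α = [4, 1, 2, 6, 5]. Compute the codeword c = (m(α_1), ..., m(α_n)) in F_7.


c = [6, 0, 3, 5, 6]

Message polynomial: m(x) = 3 + 1·x + 3·x^2 (mod 7).
For each evaluation point α_i, compute m(α_i) mod 7:
  α_1 = 4: Horner steps 3 → 6 → 6, so m(4) = 6.
  α_2 = 1: Horner steps 3 → 4 → 0, so m(1) = 0.
  α_3 = 2: Horner steps 3 → 0 → 3, so m(2) = 3.
  α_4 = 6: Horner steps 3 → 5 → 5, so m(6) = 5.
  α_5 = 5: Horner steps 3 → 2 → 6, so m(5) = 6.
Codeword c = [6, 0, 3, 5, 6] ∈ F_7^5.


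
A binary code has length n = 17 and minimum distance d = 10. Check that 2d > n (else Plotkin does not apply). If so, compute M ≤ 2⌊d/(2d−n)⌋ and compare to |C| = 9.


Plotkin bound M ≤ 6; given |C| = 9 > bound (violated).

Check applicability: 2d = 20, n = 17.
2d − n = 3 > 0, so Plotkin applies.
Compute d/(2d−n) = 10/3 ≈ 3.3333.
⌊d/(2d−n)⌋ = 3.
Plotkin bound: M ≤ 2·3 = 6.
Given |C| = 9, check: VIOLATED.
This |C| is above the Plotkin bound, so no binary code with n = 17, d = 10 and 9 codewords exists.


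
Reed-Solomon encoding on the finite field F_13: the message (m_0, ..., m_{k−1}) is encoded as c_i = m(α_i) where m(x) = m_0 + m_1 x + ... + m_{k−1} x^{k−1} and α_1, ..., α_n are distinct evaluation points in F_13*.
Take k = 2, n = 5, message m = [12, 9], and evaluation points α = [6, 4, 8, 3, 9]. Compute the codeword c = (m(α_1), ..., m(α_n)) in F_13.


c = [1, 9, 6, 0, 2]

Message polynomial: m(x) = 12 + 9·x (mod 13).
For each evaluation point α_i, compute m(α_i) mod 13:
  α_1 = 6: Horner steps 9 → 1, so m(6) = 1.
  α_2 = 4: Horner steps 9 → 9, so m(4) = 9.
  α_3 = 8: Horner steps 9 → 6, so m(8) = 6.
  α_4 = 3: Horner steps 9 → 0, so m(3) = 0.
  α_5 = 9: Horner steps 9 → 2, so m(9) = 2.
Codeword c = [1, 9, 6, 0, 2] ∈ F_13^5.


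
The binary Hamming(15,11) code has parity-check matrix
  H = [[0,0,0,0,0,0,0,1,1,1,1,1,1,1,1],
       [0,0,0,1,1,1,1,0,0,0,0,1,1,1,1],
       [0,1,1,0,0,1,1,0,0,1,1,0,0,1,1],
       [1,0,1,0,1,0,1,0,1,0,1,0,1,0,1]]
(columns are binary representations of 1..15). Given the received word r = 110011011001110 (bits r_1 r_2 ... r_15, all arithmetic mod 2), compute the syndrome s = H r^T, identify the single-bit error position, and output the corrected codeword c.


s = (1, 1, 1, 0)^T, error position = 14, corrected codeword c = 110011011001100

Compute s = H r^T mod 2 one row at a time:
  s_1 = 1 + 1 + 0 + 0 + 1 + 1 + 1 + 0 = 5 ≡ 1 (mod 2).
  s_2 = 0 + 1 + 1 + 0 + 1 + 1 + 1 + 0 = 5 ≡ 1 (mod 2).
  s_3 = 1 + 0 + 1 + 0 + 0 + 0 + 1 + 0 = 3 ≡ 1 (mod 2).
  s_4 = 1 + 0 + 1 + 0 + 1 + 0 + 1 + 0 = 4 ≡ 0 (mod 2).
s = (1, 1, 1, 0)^T — this equals column 14 of H (binary 1110), so error is at position 14.
Correct: flip bit 14 of r = 110011011001110 to get c = 110011011001100.


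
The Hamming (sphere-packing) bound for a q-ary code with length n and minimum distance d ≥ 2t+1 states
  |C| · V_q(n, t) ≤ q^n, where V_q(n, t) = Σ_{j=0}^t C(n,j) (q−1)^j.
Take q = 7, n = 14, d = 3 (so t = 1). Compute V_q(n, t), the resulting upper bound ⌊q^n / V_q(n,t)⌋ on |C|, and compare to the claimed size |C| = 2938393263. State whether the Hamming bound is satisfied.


V_q(n, t) = 85, q^n = 678223072849, Hamming bound = 7979094974, |C| = 2938393263 ≤ bound (satisfied).

Step 1: Compute V_q(n, t) = Σ_{j=0}^1 C(n, j) (q−1)^j.
  j = 0: C(14,0)·(6)^0 = 1·1 = 1.
  j = 1: C(14,1)·(6)^1 = 14·6 = 84.
  V_q(n, t) = 1 + 84 = 85.
Step 2: q^n = 7^14 = 678223072849.
Step 3: Hamming bound ⌊q^n / V_q(n,t)⌋ = ⌊678223072849/85⌋ = 7979094974.
Step 4: Compare |C| = 2938393263 to 7979094974: satisfied.
The claimed |C| lies below the Hamming bound.


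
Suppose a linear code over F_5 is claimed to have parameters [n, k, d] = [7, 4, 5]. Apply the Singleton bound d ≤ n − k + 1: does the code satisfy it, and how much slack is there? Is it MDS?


Singleton RHS = n − k + 1 = 4, slack = -1, bound violated (no such code; not MDS).

Singleton bound: d ≤ n − k + 1.
Here n = 7, k = 4, so n − k + 1 = 4.
Given d = 5, check d ≤ 4: NO.
Slack = (n − k + 1) − d = -1.
The slack is negative: d = 5 exceeds n − k + 1 = 4 by 1, so the Singleton bound is violated and no linear [7, 4, 5]_5 code can exist. In particular it is not MDS (MDS requires d = n − k + 1 exactly).
Description: the claimed parameters are [7, 4, 5]_5; such a code would be impossible (violates the Singleton bound).


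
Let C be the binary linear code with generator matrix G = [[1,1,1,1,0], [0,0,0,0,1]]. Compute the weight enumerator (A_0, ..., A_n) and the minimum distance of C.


Weight distribution: A_0 = 1, A_1 = 1, A_4 = 1, A_5 = 1. Minimum distance d = 1.

Enumerate all 2^2 = 4 messages m ∈ F_2^2.
For each, compute codeword c = mG in F_2^5, then tally its weight.
  m = 00 → c = 00000, weight = 0.
  m = 10 → c = 11110, weight = 4.
  m = 01 → c = 00001, weight = 1.
  m = 11 → c = 11111, weight = 5.
Tally weights:
  weight 0: 1 codewords.
  weight 1: 1 codewords.
  weight 4: 1 codewords.
  weight 5: 1 codewords.
Minimum distance d = smallest w > 0 with A_w > 0 = 1.
Sanity: Σ A_w = 4 = 2^2 = 4 ✓.


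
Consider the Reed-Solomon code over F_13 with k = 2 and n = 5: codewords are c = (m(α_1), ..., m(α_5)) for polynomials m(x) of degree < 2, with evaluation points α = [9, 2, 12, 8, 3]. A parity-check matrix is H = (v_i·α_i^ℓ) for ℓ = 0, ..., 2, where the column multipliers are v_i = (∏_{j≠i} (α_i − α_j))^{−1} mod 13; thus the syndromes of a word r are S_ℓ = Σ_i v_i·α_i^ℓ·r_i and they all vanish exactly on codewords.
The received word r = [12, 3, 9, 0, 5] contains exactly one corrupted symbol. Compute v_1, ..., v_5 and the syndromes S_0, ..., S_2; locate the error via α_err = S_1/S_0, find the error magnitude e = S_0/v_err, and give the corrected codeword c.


S = (9, 5, 10), error at position 2, error magnitude e = 10, c = [12, 6, 9, 0, 5].

Step 1: column multipliers v_i = (∏_{j≠i}(α_i − α_j))^{−1} mod 13.
  i = 1 (α = 9): (9−2)(9−12)(9−8)(9−3) = 7·(−3)·1·6 = −126 ≡ 4, so v_1 = 4^{−1} = 10 (mod 13).
  i = 2 (α = 2): (2−9)(2−12)(2−8)(2−3) = (−7)·(−10)·(−6)·(−1) = 420 ≡ 4, so v_2 = 4^{−1} = 10 (mod 13).
  i = 3 (α = 12): (12−9)(12−2)(12−8)(12−3) = 3·10·4·9 = 1080 ≡ 1, so v_3 = 1^{−1} = 1 (mod 13).
  i = 4 (α = 8): (8−9)(8−2)(8−12)(8−3) = (−1)·6·(−4)·5 = 120 ≡ 3, so v_4 = 3^{−1} = 9 (mod 13).
  i = 5 (α = 3): (3−9)(3−2)(3−12)(3−8) = (−6)·1·(−9)·(−5) = −270 ≡ 3, so v_5 = 3^{−1} = 9 (mod 13).
  v = [10, 10, 1, 9, 9].
Step 2: syndromes of r = [12, 3, 9, 0, 5] (all sums mod 13).
  S_0 = Σ v_i r_i = 10·12 + 10·3 + 1·9 + 9·0 + 9·5 = 204 ≡ 9.
  S_1 = Σ v_i α_i r_i = 10·9·12 + 10·2·3 + 1·12·9 + 9·8·0 + 9·3·5 = 1383 ≡ 5.
  α_i^2 mod 13 = [3, 4, 1, 12, 9].
  S_2 = Σ v_i α_i^2 r_i = 10·3·12 + 10·4·3 + 1·1·9 + 9·12·0 + 9·9·5 = 894 ≡ 10.
  S = (9, 5, 10) ≠ 0, so r is not a codeword (an error is present).
Step 3: locate the error. For a single error e at position i, S_ℓ = v_i·e·α_i^ℓ, so α_err = S_1/S_0.
  S_0^{−1} = 9^{−1} = 3 (mod 13), so α_err = 5·3 = 15 ≡ 2 = α_2. Error position i = 2.
  Consistency check: S_2/S_1 = 10·8 = 80 ≡ 2 = α_err ✓ (single-error assumption holds).
Step 4: error magnitude e = S_0/v_2 = S_0·∏_{j≠2}(α_2 − α_j) = 9·4 = 36 ≡ 10 (mod 13).
Step 5: correct position 2: c_2 = r_2 − e = 3 − 10 ≡ 6 (mod 13). Hence c = [12, 6, 9, 0, 5].
  Check: interpolating c through the α_i gives m(x) = 8 + 12·x (degree < 2) with m(α_i) = c_i for every i, so c is indeed a codeword.
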